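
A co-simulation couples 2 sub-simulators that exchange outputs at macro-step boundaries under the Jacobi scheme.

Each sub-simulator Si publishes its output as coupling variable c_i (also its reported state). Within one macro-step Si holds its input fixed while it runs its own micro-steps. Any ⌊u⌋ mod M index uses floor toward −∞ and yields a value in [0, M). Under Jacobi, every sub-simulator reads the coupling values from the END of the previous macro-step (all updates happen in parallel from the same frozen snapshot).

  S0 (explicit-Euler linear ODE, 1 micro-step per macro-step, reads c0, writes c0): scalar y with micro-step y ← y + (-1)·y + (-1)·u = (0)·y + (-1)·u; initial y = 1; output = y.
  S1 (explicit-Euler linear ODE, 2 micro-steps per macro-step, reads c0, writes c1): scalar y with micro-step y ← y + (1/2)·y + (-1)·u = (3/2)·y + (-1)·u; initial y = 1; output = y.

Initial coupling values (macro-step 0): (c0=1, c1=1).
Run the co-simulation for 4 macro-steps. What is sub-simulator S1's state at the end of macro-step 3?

S1 state at macro-step 3 = 119/64

macro 1: S0 reads c0=1 → after 1×micro: -1; S1 reads c0=1 → after 2×micro: -1/4 ⇒ (c0=-1, c1=-1/4)
macro 2: S0 reads c0=-1 → after 1×micro: 1; S1 reads c0=-1 → after 2×micro: 31/16 ⇒ (c0=1, c1=31/16)
macro 3: S0 reads c0=1 → after 1×micro: -1; S1 reads c0=1 → after 2×micro: 119/64 ⇒ (c0=-1, c1=119/64)
macro 4: S0 reads c0=-1 → after 1×micro: 1; S1 reads c0=-1 → after 2×micro: 1711/256 ⇒ (c0=1, c1=1711/256)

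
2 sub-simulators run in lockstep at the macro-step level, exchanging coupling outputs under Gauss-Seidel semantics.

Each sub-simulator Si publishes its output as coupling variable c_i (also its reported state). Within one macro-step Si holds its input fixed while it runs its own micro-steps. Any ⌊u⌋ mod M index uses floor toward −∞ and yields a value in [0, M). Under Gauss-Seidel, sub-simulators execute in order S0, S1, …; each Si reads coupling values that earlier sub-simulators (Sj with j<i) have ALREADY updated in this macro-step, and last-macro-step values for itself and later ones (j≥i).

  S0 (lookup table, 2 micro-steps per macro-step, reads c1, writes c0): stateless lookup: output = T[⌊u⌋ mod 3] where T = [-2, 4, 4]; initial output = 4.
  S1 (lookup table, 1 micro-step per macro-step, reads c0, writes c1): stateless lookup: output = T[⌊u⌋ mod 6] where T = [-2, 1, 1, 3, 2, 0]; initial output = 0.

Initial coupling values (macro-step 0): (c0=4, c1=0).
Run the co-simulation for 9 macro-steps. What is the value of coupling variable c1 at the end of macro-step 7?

c1 at macro-step 7 = 2

macro 1: S0 reads c1=0 → after 2×micro: -2; S1 reads c0=-2 → after 1×micro: 2 ⇒ (c0=-2, c1=2)
macro 2: S0 reads c1=2 → after 2×micro: 4; S1 reads c0=4 → after 1×micro: 2 ⇒ (c0=4, c1=2)
macro 3: S0 reads c1=2 → after 2×micro: 4; S1 reads c0=4 → after 1×micro: 2 ⇒ (c0=4, c1=2)
macro 4: S0 reads c1=2 → after 2×micro: 4; S1 reads c0=4 → after 1×micro: 2 ⇒ (c0=4, c1=2)
macro 5: S0 reads c1=2 → after 2×micro: 4; S1 reads c0=4 → after 1×micro: 2 ⇒ (c0=4, c1=2)
macro 6: S0 reads c1=2 → after 2×micro: 4; S1 reads c0=4 → after 1×micro: 2 ⇒ (c0=4, c1=2)
macro 7: S0 reads c1=2 → after 2×micro: 4; S1 reads c0=4 → after 1×micro: 2 ⇒ (c0=4, c1=2)
macro 8: S0 reads c1=2 → after 2×micro: 4; S1 reads c0=4 → after 1×micro: 2 ⇒ (c0=4, c1=2)
macro 9: S0 reads c1=2 → after 2×micro: 4; S1 reads c0=4 → after 1×micro: 2 ⇒ (c0=4, c1=2)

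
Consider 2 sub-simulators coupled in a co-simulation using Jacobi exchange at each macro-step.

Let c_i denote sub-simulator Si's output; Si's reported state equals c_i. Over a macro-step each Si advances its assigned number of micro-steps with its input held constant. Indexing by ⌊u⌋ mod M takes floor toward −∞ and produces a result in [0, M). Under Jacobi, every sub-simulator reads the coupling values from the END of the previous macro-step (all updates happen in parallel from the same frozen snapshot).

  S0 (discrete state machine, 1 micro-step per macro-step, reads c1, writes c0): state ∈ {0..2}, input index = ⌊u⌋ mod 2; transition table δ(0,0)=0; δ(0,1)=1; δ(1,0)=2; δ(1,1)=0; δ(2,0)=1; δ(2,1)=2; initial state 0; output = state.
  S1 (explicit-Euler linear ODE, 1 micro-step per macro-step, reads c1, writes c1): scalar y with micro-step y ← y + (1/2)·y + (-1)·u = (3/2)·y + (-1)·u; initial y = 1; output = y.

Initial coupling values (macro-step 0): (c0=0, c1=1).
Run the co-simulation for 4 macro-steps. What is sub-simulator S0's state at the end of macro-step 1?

macro 1: S0 reads c1=1 → after 1×micro: 1; S1 reads c1=1 → after 1×micro: 1/2 ⇒ (c0=1, c1=1/2)
macro 2: S0 reads c1=1/2 → after 1×micro: 2; S1 reads c1=1/2 → after 1×micro: 1/4 ⇒ (c0=2, c1=1/4)
macro 3: S0 reads c1=1/4 → after 1×micro: 1; S1 reads c1=1/4 → after 1×micro: 1/8 ⇒ (c0=1, c1=1/8)
macro 4: S0 reads c1=1/8 → after 1×micro: 2; S1 reads c1=1/8 → after 1×micro: 1/16 ⇒ (c0=2, c1=1/16)

S0 state at macro-step 1 = 1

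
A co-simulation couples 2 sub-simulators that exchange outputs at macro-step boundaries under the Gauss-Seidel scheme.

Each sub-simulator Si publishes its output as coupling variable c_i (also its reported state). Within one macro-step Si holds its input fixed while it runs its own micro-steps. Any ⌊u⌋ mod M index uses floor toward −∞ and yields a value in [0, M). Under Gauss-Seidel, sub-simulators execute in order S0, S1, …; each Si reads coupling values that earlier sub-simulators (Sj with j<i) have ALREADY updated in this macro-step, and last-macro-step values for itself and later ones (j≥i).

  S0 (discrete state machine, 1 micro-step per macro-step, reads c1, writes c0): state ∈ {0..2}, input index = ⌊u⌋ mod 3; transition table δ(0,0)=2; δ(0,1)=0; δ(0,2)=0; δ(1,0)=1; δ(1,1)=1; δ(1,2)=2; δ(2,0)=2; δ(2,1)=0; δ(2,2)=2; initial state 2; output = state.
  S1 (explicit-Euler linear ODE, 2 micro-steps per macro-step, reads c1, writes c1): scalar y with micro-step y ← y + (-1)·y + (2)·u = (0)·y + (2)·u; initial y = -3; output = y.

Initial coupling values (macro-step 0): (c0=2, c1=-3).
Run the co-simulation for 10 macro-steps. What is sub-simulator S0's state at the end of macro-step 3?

S0 state at macro-step 3 = 2

macro 1: S0 reads c1=-3 → after 1×micro: 2; S1 reads c1=-3 → after 2×micro: -6 ⇒ (c0=2, c1=-6)
macro 2: S0 reads c1=-6 → after 1×micro: 2; S1 reads c1=-6 → after 2×micro: -12 ⇒ (c0=2, c1=-12)
macro 3: S0 reads c1=-12 → after 1×micro: 2; S1 reads c1=-12 → after 2×micro: -24 ⇒ (c0=2, c1=-24)
macro 4: S0 reads c1=-24 → after 1×micro: 2; S1 reads c1=-24 → after 2×micro: -48 ⇒ (c0=2, c1=-48)
macro 5: S0 reads c1=-48 → after 1×micro: 2; S1 reads c1=-48 → after 2×micro: -96 ⇒ (c0=2, c1=-96)
macro 6: S0 reads c1=-96 → after 1×micro: 2; S1 reads c1=-96 → after 2×micro: -192 ⇒ (c0=2, c1=-192)
macro 7: S0 reads c1=-192 → after 1×micro: 2; S1 reads c1=-192 → after 2×micro: -384 ⇒ (c0=2, c1=-384)
macro 8: S0 reads c1=-384 → after 1×micro: 2; S1 reads c1=-384 → after 2×micro: -768 ⇒ (c0=2, c1=-768)
macro 9: S0 reads c1=-768 → after 1×micro: 2; S1 reads c1=-768 → after 2×micro: -1536 ⇒ (c0=2, c1=-1536)
macro 10: S0 reads c1=-1536 → after 1×micro: 2; S1 reads c1=-1536 → after 2×micro: -3072 ⇒ (c0=2, c1=-3072)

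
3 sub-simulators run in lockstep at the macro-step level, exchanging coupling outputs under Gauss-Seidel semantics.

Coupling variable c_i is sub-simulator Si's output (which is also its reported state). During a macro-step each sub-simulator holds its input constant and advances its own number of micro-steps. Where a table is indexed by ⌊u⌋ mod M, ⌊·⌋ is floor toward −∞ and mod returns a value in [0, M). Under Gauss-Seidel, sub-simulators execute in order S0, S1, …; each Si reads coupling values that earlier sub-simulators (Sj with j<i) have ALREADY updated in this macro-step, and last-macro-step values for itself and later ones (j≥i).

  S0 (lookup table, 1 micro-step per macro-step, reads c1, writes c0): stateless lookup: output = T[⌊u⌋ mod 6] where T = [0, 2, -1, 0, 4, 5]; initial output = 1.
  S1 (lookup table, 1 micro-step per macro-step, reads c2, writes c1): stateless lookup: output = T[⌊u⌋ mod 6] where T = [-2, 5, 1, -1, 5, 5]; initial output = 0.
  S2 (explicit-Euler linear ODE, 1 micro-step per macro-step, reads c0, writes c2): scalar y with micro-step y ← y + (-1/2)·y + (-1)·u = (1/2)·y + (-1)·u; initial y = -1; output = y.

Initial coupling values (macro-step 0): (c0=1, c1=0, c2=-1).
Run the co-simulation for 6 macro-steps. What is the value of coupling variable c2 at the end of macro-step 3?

c2 at macro-step 3 = -61/8

macro 1: S0 reads c1=0 → after 1×micro: 0; S1 reads c2=-1 → after 1×micro: 5; S2 reads c0=0 → after 1×micro: -1/2 ⇒ (c0=0, c1=5, c2=-1/2)
macro 2: S0 reads c1=5 → after 1×micro: 5; S1 reads c2=-1/2 → after 1×micro: 5; S2 reads c0=5 → after 1×micro: -21/4 ⇒ (c0=5, c1=5, c2=-21/4)
macro 3: S0 reads c1=5 → after 1×micro: 5; S1 reads c2=-21/4 → after 1×micro: -2; S2 reads c0=5 → after 1×micro: -61/8 ⇒ (c0=5, c1=-2, c2=-61/8)
macro 4: S0 reads c1=-2 → after 1×micro: 4; S1 reads c2=-61/8 → after 1×micro: 5; S2 reads c0=4 → after 1×micro: -125/16 ⇒ (c0=4, c1=5, c2=-125/16)
macro 5: S0 reads c1=5 → after 1×micro: 5; S1 reads c2=-125/16 → after 1×micro: 5; S2 reads c0=5 → after 1×micro: -285/32 ⇒ (c0=5, c1=5, c2=-285/32)
macro 6: S0 reads c1=5 → after 1×micro: 5; S1 reads c2=-285/32 → after 1×micro: -1; S2 reads c0=5 → after 1×micro: -605/64 ⇒ (c0=5, c1=-1, c2=-605/64)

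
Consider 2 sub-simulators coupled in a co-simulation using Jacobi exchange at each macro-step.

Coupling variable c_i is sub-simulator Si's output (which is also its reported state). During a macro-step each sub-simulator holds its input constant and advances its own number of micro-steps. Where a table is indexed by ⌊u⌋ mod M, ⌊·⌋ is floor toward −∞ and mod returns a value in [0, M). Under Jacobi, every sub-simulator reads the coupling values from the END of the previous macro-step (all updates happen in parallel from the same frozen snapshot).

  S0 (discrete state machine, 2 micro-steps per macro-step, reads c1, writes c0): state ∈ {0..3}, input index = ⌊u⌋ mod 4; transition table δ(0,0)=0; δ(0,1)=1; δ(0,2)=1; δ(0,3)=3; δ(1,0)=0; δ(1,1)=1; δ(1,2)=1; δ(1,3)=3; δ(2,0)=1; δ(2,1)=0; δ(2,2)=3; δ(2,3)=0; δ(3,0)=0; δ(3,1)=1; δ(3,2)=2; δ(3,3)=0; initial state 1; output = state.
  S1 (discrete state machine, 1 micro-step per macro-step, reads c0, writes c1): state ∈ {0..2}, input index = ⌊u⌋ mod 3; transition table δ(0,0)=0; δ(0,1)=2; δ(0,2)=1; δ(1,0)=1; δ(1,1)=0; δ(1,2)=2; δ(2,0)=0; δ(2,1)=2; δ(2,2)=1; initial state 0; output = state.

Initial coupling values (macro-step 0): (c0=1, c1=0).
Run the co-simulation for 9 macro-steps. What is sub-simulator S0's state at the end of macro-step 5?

macro 1: S0 reads c1=0 → after 2×micro: 0; S1 reads c0=1 → after 1×micro: 2 ⇒ (c0=0, c1=2)
macro 2: S0 reads c1=2 → after 2×micro: 1; S1 reads c0=0 → after 1×micro: 0 ⇒ (c0=1, c1=0)
macro 3: S0 reads c1=0 → after 2×micro: 0; S1 reads c0=1 → after 1×micro: 2 ⇒ (c0=0, c1=2)
macro 4: S0 reads c1=2 → after 2×micro: 1; S1 reads c0=0 → after 1×micro: 0 ⇒ (c0=1, c1=0)
macro 5: S0 reads c1=0 → after 2×micro: 0; S1 reads c0=1 → after 1×micro: 2 ⇒ (c0=0, c1=2)
macro 6: S0 reads c1=2 → after 2×micro: 1; S1 reads c0=0 → after 1×micro: 0 ⇒ (c0=1, c1=0)
macro 7: S0 reads c1=0 → after 2×micro: 0; S1 reads c0=1 → after 1×micro: 2 ⇒ (c0=0, c1=2)
macro 8: S0 reads c1=2 → after 2×micro: 1; S1 reads c0=0 → after 1×micro: 0 ⇒ (c0=1, c1=0)
macro 9: S0 reads c1=0 → after 2×micro: 0; S1 reads c0=1 → after 1×micro: 2 ⇒ (c0=0, c1=2)

S0 state at macro-step 5 = 0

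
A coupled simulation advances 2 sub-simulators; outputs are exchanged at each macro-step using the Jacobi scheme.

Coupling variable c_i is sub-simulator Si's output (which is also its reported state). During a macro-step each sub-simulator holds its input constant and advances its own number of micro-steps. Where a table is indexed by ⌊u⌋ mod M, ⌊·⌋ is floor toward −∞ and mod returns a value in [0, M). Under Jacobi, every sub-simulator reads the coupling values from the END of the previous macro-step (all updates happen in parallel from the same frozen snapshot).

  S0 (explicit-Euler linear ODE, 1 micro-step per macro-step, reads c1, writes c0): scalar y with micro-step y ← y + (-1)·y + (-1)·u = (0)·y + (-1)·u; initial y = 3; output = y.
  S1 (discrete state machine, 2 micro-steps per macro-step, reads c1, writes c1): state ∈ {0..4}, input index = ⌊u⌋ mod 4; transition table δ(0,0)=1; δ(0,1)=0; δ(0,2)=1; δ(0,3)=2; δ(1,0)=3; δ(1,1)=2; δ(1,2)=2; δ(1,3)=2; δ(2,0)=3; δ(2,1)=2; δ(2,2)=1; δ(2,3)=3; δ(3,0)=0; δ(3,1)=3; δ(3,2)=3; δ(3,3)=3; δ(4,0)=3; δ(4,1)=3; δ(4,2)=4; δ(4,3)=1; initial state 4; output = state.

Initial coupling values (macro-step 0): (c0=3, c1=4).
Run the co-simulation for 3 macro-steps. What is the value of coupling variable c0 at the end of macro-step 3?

macro 1: S0 reads c1=4 → after 1×micro: -4; S1 reads c1=4 → after 2×micro: 0 ⇒ (c0=-4, c1=0)
macro 2: S0 reads c1=0 → after 1×micro: 0; S1 reads c1=0 → after 2×micro: 3 ⇒ (c0=0, c1=3)
macro 3: S0 reads c1=3 → after 1×micro: -3; S1 reads c1=3 → after 2×micro: 3 ⇒ (c0=-3, c1=3)

c0 at macro-step 3 = -3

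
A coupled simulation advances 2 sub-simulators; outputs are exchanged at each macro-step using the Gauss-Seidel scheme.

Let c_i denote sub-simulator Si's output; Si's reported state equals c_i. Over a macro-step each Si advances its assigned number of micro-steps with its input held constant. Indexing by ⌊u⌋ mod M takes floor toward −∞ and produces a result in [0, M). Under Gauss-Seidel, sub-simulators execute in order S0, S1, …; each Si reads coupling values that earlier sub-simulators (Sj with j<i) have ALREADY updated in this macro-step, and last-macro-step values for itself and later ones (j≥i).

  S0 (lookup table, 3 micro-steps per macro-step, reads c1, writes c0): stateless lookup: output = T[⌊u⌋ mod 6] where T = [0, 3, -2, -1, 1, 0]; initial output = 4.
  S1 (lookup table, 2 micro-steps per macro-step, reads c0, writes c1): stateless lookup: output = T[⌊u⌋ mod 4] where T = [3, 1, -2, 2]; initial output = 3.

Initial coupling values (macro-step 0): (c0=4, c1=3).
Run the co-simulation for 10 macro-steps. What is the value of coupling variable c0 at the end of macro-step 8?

c0 at macro-step 8 = -2

macro 1: S0 reads c1=3 → after 3×micro: -1; S1 reads c0=-1 → after 2×micro: 2 ⇒ (c0=-1, c1=2)
macro 2: S0 reads c1=2 → after 3×micro: -2; S1 reads c0=-2 → after 2×micro: -2 ⇒ (c0=-2, c1=-2)
macro 3: S0 reads c1=-2 → after 3×micro: 1; S1 reads c0=1 → after 2×micro: 1 ⇒ (c0=1, c1=1)
macro 4: S0 reads c1=1 → after 3×micro: 3; S1 reads c0=3 → after 2×micro: 2 ⇒ (c0=3, c1=2)
macro 5: S0 reads c1=2 → after 3×micro: -2; S1 reads c0=-2 → after 2×micro: -2 ⇒ (c0=-2, c1=-2)
macro 6: S0 reads c1=-2 → after 3×micro: 1; S1 reads c0=1 → after 2×micro: 1 ⇒ (c0=1, c1=1)
macro 7: S0 reads c1=1 → after 3×micro: 3; S1 reads c0=3 → after 2×micro: 2 ⇒ (c0=3, c1=2)
macro 8: S0 reads c1=2 → after 3×micro: -2; S1 reads c0=-2 → after 2×micro: -2 ⇒ (c0=-2, c1=-2)
macro 9: S0 reads c1=-2 → after 3×micro: 1; S1 reads c0=1 → after 2×micro: 1 ⇒ (c0=1, c1=1)
macro 10: S0 reads c1=1 → after 3×micro: 3; S1 reads c0=3 → after 2×micro: 2 ⇒ (c0=3, c1=2)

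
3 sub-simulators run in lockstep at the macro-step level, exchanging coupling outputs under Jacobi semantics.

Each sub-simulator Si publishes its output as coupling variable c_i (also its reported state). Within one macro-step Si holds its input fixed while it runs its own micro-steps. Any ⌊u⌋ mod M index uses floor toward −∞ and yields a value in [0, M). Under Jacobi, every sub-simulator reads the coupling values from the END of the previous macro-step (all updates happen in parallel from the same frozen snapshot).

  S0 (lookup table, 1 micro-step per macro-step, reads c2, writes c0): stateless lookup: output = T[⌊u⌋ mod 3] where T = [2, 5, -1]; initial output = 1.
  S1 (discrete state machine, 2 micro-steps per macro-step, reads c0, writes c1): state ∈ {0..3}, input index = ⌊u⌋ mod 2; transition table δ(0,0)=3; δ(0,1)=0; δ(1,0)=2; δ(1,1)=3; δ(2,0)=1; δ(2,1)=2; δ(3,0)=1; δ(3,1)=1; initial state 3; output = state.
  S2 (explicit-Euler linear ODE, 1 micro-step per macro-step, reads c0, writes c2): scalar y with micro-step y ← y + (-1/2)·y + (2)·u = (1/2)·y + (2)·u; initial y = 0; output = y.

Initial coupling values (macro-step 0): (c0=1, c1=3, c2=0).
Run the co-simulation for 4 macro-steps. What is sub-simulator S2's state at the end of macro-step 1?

macro 1: S0 reads c2=0 → after 1×micro: 2; S1 reads c0=1 → after 2×micro: 3; S2 reads c0=1 → after 1×micro: 2 ⇒ (c0=2, c1=3, c2=2)
macro 2: S0 reads c2=2 → after 1×micro: -1; S1 reads c0=2 → after 2×micro: 2; S2 reads c0=2 → after 1×micro: 5 ⇒ (c0=-1, c1=2, c2=5)
macro 3: S0 reads c2=5 → after 1×micro: -1; S1 reads c0=-1 → after 2×micro: 2; S2 reads c0=-1 → after 1×micro: 1/2 ⇒ (c0=-1, c1=2, c2=1/2)
macro 4: S0 reads c2=1/2 → after 1×micro: 2; S1 reads c0=-1 → after 2×micro: 2; S2 reads c0=-1 → after 1×micro: -7/4 ⇒ (c0=2, c1=2, c2=-7/4)

S2 state at macro-step 1 = 2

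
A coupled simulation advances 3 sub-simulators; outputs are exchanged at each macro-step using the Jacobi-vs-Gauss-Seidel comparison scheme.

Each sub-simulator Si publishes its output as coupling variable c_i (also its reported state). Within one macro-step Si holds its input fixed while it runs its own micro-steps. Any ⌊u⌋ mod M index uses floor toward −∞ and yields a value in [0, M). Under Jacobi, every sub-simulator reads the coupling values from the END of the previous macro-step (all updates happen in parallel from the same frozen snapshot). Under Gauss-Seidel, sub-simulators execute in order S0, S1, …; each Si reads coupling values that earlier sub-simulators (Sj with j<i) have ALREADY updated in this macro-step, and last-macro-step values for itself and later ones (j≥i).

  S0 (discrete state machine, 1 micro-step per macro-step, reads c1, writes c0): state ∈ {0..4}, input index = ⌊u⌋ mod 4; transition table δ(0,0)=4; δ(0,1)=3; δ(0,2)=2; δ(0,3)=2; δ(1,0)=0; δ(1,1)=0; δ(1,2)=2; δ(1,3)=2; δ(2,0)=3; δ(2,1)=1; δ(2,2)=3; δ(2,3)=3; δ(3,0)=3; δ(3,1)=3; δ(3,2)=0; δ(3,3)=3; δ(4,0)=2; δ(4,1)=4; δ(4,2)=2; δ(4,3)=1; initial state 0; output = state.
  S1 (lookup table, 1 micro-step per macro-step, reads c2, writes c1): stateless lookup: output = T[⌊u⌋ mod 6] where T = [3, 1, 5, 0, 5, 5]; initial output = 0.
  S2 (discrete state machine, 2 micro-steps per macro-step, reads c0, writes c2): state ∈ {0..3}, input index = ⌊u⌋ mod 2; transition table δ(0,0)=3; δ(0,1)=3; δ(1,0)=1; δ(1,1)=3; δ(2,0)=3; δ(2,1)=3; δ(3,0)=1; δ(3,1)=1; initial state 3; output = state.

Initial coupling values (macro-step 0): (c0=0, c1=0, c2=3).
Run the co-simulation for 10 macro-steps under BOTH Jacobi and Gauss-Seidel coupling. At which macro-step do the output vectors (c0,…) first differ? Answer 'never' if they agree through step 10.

first divergence at macro-step: never

[Jacobi] macro 1: S0 reads c1=0 → after 1×micro: 4; S1 reads c2=3 → after 1×micro: 0; S2 reads c0=0 → after 2×micro: 1 ⇒ (c0=4, c1=0, c2=1)
[Jacobi] macro 2: S0 reads c1=0 → after 1×micro: 2; S1 reads c2=1 → after 1×micro: 1; S2 reads c0=4 → after 2×micro: 1 ⇒ (c0=2, c1=1, c2=1)
[Jacobi] macro 3: S0 reads c1=1 → after 1×micro: 1; S1 reads c2=1 → after 1×micro: 1; S2 reads c0=2 → after 2×micro: 1 ⇒ (c0=1, c1=1, c2=1)
[Jacobi] macro 4: S0 reads c1=1 → after 1×micro: 0; S1 reads c2=1 → after 1×micro: 1; S2 reads c0=1 → after 2×micro: 1 ⇒ (c0=0, c1=1, c2=1)
[Jacobi] macro 5: S0 reads c1=1 → after 1×micro: 3; S1 reads c2=1 → after 1×micro: 1; S2 reads c0=0 → after 2×micro: 1 ⇒ (c0=3, c1=1, c2=1)
[Jacobi] macro 6: S0 reads c1=1 → after 1×micro: 3; S1 reads c2=1 → after 1×micro: 1; S2 reads c0=3 → after 2×micro: 1 ⇒ (c0=3, c1=1, c2=1)
[Jacobi] macro 7: S0 reads c1=1 → after 1×micro: 3; S1 reads c2=1 → after 1×micro: 1; S2 reads c0=3 → after 2×micro: 1 ⇒ (c0=3, c1=1, c2=1)
[Jacobi] macro 8: S0 reads c1=1 → after 1×micro: 3; S1 reads c2=1 → after 1×micro: 1; S2 reads c0=3 → after 2×micro: 1 ⇒ (c0=3, c1=1, c2=1)
[Jacobi] macro 9: S0 reads c1=1 → after 1×micro: 3; S1 reads c2=1 → after 1×micro: 1; S2 reads c0=3 → after 2×micro: 1 ⇒ (c0=3, c1=1, c2=1)
[Jacobi] macro 10: S0 reads c1=1 → after 1×micro: 3; S1 reads c2=1 → after 1×micro: 1; S2 reads c0=3 → after 2×micro: 1 ⇒ (c0=3, c1=1, c2=1)
[Gauss-Seidel] macro 1: S0 reads c1=0 → after 1×micro: 4; S1 reads c2=3 → after 1×micro: 0; S2 reads c0=4 → after 2×micro: 1 ⇒ (c0=4, c1=0, c2=1)
[Gauss-Seidel] macro 2: S0 reads c1=0 → after 1×micro: 2; S1 reads c2=1 → after 1×micro: 1; S2 reads c0=2 → after 2×micro: 1 ⇒ (c0=2, c1=1, c2=1)
[Gauss-Seidel] macro 3: S0 reads c1=1 → after 1×micro: 1; S1 reads c2=1 → after 1×micro: 1; S2 reads c0=1 → after 2×micro: 1 ⇒ (c0=1, c1=1, c2=1)
[Gauss-Seidel] macro 4: S0 reads c1=1 → after 1×micro: 0; S1 reads c2=1 → after 1×micro: 1; S2 reads c0=0 → after 2×micro: 1 ⇒ (c0=0, c1=1, c2=1)
[Gauss-Seidel] macro 5: S0 reads c1=1 → after 1×micro: 3; S1 reads c2=1 → after 1×micro: 1; S2 reads c0=3 → after 2×micro: 1 ⇒ (c0=3, c1=1, c2=1)
[Gauss-Seidel] macro 6: S0 reads c1=1 → after 1×micro: 3; S1 reads c2=1 → after 1×micro: 1; S2 reads c0=3 → after 2×micro: 1 ⇒ (c0=3, c1=1, c2=1)
[Gauss-Seidel] macro 7: S0 reads c1=1 → after 1×micro: 3; S1 reads c2=1 → after 1×micro: 1; S2 reads c0=3 → after 2×micro: 1 ⇒ (c0=3, c1=1, c2=1)
[Gauss-Seidel] macro 8: S0 reads c1=1 → after 1×micro: 3; S1 reads c2=1 → after 1×micro: 1; S2 reads c0=3 → after 2×micro: 1 ⇒ (c0=3, c1=1, c2=1)
[Gauss-Seidel] macro 9: S0 reads c1=1 → after 1×micro: 3; S1 reads c2=1 → after 1×micro: 1; S2 reads c0=3 → after 2×micro: 1 ⇒ (c0=3, c1=1, c2=1)
[Gauss-Seidel] macro 10: S0 reads c1=1 → after 1×micro: 3; S1 reads c2=1 → after 1×micro: 1; S2 reads c0=3 → after 2×micro: 1 ⇒ (c0=3, c1=1, c2=1)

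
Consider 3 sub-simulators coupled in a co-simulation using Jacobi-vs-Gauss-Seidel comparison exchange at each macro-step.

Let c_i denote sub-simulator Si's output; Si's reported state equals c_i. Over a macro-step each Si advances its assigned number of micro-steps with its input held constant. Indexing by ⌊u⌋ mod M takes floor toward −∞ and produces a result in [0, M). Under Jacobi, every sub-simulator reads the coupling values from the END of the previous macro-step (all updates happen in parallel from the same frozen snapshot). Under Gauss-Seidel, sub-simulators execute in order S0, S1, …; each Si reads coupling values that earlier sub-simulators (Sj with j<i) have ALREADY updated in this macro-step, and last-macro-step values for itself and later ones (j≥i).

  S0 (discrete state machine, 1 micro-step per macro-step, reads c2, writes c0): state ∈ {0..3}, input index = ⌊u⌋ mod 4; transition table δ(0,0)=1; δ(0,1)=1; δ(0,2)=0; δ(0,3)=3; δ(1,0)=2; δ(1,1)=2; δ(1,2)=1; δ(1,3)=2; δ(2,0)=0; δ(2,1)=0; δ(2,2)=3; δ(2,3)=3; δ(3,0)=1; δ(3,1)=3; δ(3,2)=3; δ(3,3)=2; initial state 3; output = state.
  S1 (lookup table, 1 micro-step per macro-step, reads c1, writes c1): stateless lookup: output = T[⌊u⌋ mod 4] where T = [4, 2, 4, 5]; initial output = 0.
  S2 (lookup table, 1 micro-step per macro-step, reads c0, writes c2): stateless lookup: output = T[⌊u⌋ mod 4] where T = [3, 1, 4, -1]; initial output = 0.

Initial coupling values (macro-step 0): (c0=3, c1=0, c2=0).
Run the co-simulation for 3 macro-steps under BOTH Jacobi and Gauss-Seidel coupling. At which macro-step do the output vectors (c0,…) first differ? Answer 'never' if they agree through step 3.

[Jacobi] macro 1: S0 reads c2=0 → after 1×micro: 1; S1 reads c1=0 → after 1×micro: 4; S2 reads c0=3 → after 1×micro: -1 ⇒ (c0=1, c1=4, c2=-1)
[Jacobi] macro 2: S0 reads c2=-1 → after 1×micro: 2; S1 reads c1=4 → after 1×micro: 4; S2 reads c0=1 → after 1×micro: 1 ⇒ (c0=2, c1=4, c2=1)
[Jacobi] macro 3: S0 reads c2=1 → after 1×micro: 0; S1 reads c1=4 → after 1×micro: 4; S2 reads c0=2 → after 1×micro: 4 ⇒ (c0=0, c1=4, c2=4)
[Gauss-Seidel] macro 1: S0 reads c2=0 → after 1×micro: 1; S1 reads c1=0 → after 1×micro: 4; S2 reads c0=1 → after 1×micro: 1 ⇒ (c0=1, c1=4, c2=1)
[Gauss-Seidel] macro 2: S0 reads c2=1 → after 1×micro: 2; S1 reads c1=4 → after 1×micro: 4; S2 reads c0=2 → after 1×micro: 4 ⇒ (c0=2, c1=4, c2=4)
[Gauss-Seidel] macro 3: S0 reads c2=4 → after 1×micro: 0; S1 reads c1=4 → after 1×micro: 4; S2 reads c0=0 → after 1×micro: 3 ⇒ (c0=0, c1=4, c2=3)

first divergence at macro-step: 1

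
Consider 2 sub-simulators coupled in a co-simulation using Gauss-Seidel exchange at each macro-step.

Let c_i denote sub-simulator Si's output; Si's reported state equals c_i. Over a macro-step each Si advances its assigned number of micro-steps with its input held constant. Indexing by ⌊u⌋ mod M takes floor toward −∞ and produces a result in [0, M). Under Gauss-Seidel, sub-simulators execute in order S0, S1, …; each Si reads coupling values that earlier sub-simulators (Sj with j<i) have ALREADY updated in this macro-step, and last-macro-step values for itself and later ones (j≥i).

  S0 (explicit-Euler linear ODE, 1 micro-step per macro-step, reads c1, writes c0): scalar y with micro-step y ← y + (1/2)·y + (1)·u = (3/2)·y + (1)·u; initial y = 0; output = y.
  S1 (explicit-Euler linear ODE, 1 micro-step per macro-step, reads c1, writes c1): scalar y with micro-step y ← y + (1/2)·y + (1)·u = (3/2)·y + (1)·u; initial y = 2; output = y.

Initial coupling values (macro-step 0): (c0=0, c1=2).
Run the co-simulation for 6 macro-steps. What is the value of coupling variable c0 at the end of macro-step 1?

c0 at macro-step 1 = 2

macro 1: S0 reads c1=2 → after 1×micro: 2; S1 reads c1=2 → after 1×micro: 5 ⇒ (c0=2, c1=5)
macro 2: S0 reads c1=5 → after 1×micro: 8; S1 reads c1=5 → after 1×micro: 25/2 ⇒ (c0=8, c1=25/2)
macro 3: S0 reads c1=25/2 → after 1×micro: 49/2; S1 reads c1=25/2 → after 1×micro: 125/4 ⇒ (c0=49/2, c1=125/4)
macro 4: S0 reads c1=125/4 → after 1×micro: 68; S1 reads c1=125/4 → after 1×micro: 625/8 ⇒ (c0=68, c1=625/8)
macro 5: S0 reads c1=625/8 → after 1×micro: 1441/8; S1 reads c1=625/8 → after 1×micro: 3125/16 ⇒ (c0=1441/8, c1=3125/16)
macro 6: S0 reads c1=3125/16 → after 1×micro: 931/2; S1 reads c1=3125/16 → after 1×micro: 15625/32 ⇒ (c0=931/2, c1=15625/32)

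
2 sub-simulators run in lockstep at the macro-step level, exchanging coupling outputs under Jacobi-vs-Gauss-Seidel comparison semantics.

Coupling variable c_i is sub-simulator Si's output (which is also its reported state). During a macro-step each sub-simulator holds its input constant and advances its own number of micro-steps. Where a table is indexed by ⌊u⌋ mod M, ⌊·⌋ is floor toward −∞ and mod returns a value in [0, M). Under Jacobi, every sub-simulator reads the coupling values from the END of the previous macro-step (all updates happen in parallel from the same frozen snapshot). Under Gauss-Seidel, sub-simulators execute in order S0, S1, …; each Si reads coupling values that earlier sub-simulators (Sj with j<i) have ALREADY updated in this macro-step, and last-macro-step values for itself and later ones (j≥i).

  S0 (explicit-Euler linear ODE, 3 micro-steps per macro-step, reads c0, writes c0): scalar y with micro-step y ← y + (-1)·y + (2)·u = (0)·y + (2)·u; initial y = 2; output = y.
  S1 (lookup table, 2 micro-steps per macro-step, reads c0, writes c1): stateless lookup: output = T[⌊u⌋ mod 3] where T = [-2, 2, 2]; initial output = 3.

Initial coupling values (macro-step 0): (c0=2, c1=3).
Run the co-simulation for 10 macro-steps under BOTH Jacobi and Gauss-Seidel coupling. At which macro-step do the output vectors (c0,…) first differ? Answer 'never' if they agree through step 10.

first divergence at macro-step: never

[Jacobi] macro 1: S0 reads c0=2 → after 3×micro: 4; S1 reads c0=2 → after 2×micro: 2 ⇒ (c0=4, c1=2)
[Jacobi] macro 2: S0 reads c0=4 → after 3×micro: 8; S1 reads c0=4 → after 2×micro: 2 ⇒ (c0=8, c1=2)
[Jacobi] macro 3: S0 reads c0=8 → after 3×micro: 16; S1 reads c0=8 → after 2×micro: 2 ⇒ (c0=16, c1=2)
[Jacobi] macro 4: S0 reads c0=16 → after 3×micro: 32; S1 reads c0=16 → after 2×micro: 2 ⇒ (c0=32, c1=2)
[Jacobi] macro 5: S0 reads c0=32 → after 3×micro: 64; S1 reads c0=32 → after 2×micro: 2 ⇒ (c0=64, c1=2)
[Jacobi] macro 6: S0 reads c0=64 → after 3×micro: 128; S1 reads c0=64 → after 2×micro: 2 ⇒ (c0=128, c1=2)
[Jacobi] macro 7: S0 reads c0=128 → after 3×micro: 256; S1 reads c0=128 → after 2×micro: 2 ⇒ (c0=256, c1=2)
[Jacobi] macro 8: S0 reads c0=256 → after 3×micro: 512; S1 reads c0=256 → after 2×micro: 2 ⇒ (c0=512, c1=2)
[Jacobi] macro 9: S0 reads c0=512 → after 3×micro: 1024; S1 reads c0=512 → after 2×micro: 2 ⇒ (c0=1024, c1=2)
[Jacobi] macro 10: S0 reads c0=1024 → after 3×micro: 2048; S1 reads c0=1024 → after 2×micro: 2 ⇒ (c0=2048, c1=2)
[Gauss-Seidel] macro 1: S0 reads c0=2 → after 3×micro: 4; S1 reads c0=4 → after 2×micro: 2 ⇒ (c0=4, c1=2)
[Gauss-Seidel] macro 2: S0 reads c0=4 → after 3×micro: 8; S1 reads c0=8 → after 2×micro: 2 ⇒ (c0=8, c1=2)
[Gauss-Seidel] macro 3: S0 reads c0=8 → after 3×micro: 16; S1 reads c0=16 → after 2×micro: 2 ⇒ (c0=16, c1=2)
[Gauss-Seidel] macro 4: S0 reads c0=16 → after 3×micro: 32; S1 reads c0=32 → after 2×micro: 2 ⇒ (c0=32, c1=2)
[Gauss-Seidel] macro 5: S0 reads c0=32 → after 3×micro: 64; S1 reads c0=64 → after 2×micro: 2 ⇒ (c0=64, c1=2)
[Gauss-Seidel] macro 6: S0 reads c0=64 → after 3×micro: 128; S1 reads c0=128 → after 2×micro: 2 ⇒ (c0=128, c1=2)
[Gauss-Seidel] macro 7: S0 reads c0=128 → after 3×micro: 256; S1 reads c0=256 → after 2×micro: 2 ⇒ (c0=256, c1=2)
[Gauss-Seidel] macro 8: S0 reads c0=256 → after 3×micro: 512; S1 reads c0=512 → after 2×micro: 2 ⇒ (c0=512, c1=2)
[Gauss-Seidel] macro 9: S0 reads c0=512 → after 3×micro: 1024; S1 reads c0=1024 → after 2×micro: 2 ⇒ (c0=1024, c1=2)
[Gauss-Seidel] macro 10: S0 reads c0=1024 → after 3×micro: 2048; S1 reads c0=2048 → after 2×micro: 2 ⇒ (c0=2048, c1=2)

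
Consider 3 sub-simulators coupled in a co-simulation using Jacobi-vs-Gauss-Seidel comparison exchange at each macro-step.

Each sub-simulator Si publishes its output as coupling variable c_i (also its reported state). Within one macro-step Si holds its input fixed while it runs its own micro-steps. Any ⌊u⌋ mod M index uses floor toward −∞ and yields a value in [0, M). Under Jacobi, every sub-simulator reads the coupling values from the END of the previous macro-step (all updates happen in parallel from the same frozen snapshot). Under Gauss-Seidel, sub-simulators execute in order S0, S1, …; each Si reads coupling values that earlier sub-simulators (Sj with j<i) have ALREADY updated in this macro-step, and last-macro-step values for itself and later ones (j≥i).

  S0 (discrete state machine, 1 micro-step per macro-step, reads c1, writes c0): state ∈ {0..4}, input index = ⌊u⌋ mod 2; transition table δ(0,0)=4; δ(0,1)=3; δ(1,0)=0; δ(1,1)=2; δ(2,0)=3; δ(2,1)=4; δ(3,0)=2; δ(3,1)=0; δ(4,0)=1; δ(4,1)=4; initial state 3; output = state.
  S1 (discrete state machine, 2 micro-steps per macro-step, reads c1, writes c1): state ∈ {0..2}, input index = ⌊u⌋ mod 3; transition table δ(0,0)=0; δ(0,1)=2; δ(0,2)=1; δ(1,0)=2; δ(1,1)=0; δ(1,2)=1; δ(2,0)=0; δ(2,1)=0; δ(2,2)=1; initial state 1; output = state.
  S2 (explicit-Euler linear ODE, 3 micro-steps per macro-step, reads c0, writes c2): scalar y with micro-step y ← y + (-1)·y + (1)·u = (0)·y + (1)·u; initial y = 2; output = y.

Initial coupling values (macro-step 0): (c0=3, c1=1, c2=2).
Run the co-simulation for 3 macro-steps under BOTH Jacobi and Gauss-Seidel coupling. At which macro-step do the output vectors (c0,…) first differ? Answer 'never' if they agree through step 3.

[Jacobi] macro 1: S0 reads c1=1 → after 1×micro: 0; S1 reads c1=1 → after 2×micro: 2; S2 reads c0=3 → after 3×micro: 3 ⇒ (c0=0, c1=2, c2=3)
[Jacobi] macro 2: S0 reads c1=2 → after 1×micro: 4; S1 reads c1=2 → after 2×micro: 1; S2 reads c0=0 → after 3×micro: 0 ⇒ (c0=4, c1=1, c2=0)
[Jacobi] macro 3: S0 reads c1=1 → after 1×micro: 4; S1 reads c1=1 → after 2×micro: 2; S2 reads c0=4 → after 3×micro: 4 ⇒ (c0=4, c1=2, c2=4)
[Gauss-Seidel] macro 1: S0 reads c1=1 → after 1×micro: 0; S1 reads c1=1 → after 2×micro: 2; S2 reads c0=0 → after 3×micro: 0 ⇒ (c0=0, c1=2, c2=0)
[Gauss-Seidel] macro 2: S0 reads c1=2 → after 1×micro: 4; S1 reads c1=2 → after 2×micro: 1; S2 reads c0=4 → after 3×micro: 4 ⇒ (c0=4, c1=1, c2=4)
[Gauss-Seidel] macro 3: S0 reads c1=1 → after 1×micro: 4; S1 reads c1=1 → after 2×micro: 2; S2 reads c0=4 → after 3×micro: 4 ⇒ (c0=4, c1=2, c2=4)

first divergence at macro-step: 1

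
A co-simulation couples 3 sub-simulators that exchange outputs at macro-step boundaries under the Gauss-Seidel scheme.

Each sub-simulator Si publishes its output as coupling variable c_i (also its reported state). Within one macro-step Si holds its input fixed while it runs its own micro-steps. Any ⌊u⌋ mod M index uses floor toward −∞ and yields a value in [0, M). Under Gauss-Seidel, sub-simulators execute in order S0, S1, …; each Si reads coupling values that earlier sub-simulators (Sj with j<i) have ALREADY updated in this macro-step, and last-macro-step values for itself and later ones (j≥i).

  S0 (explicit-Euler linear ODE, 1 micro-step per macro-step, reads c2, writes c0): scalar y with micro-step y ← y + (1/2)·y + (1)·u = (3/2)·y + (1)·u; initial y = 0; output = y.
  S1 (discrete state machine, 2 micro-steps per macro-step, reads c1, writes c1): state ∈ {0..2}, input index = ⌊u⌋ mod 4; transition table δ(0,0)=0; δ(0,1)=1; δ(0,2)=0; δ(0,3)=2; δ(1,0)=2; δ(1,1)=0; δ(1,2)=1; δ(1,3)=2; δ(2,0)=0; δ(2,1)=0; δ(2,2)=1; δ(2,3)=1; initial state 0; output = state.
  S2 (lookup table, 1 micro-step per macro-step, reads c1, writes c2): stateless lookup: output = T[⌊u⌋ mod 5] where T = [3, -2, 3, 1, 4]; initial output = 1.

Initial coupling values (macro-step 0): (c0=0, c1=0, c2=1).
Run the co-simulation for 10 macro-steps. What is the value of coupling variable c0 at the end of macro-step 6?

c0 at macro-step 6 = 1509/32

macro 1: S0 reads c2=1 → after 1×micro: 1; S1 reads c1=0 → after 2×micro: 0; S2 reads c1=0 → after 1×micro: 3 ⇒ (c0=1, c1=0, c2=3)
macro 2: S0 reads c2=3 → after 1×micro: 9/2; S1 reads c1=0 → after 2×micro: 0; S2 reads c1=0 → after 1×micro: 3 ⇒ (c0=9/2, c1=0, c2=3)
macro 3: S0 reads c2=3 → after 1×micro: 39/4; S1 reads c1=0 → after 2×micro: 0; S2 reads c1=0 → after 1×micro: 3 ⇒ (c0=39/4, c1=0, c2=3)
macro 4: S0 reads c2=3 → after 1×micro: 141/8; S1 reads c1=0 → after 2×micro: 0; S2 reads c1=0 → after 1×micro: 3 ⇒ (c0=141/8, c1=0, c2=3)
macro 5: S0 reads c2=3 → after 1×micro: 471/16; S1 reads c1=0 → after 2×micro: 0; S2 reads c1=0 → after 1×micro: 3 ⇒ (c0=471/16, c1=0, c2=3)
macro 6: S0 reads c2=3 → after 1×micro: 1509/32; S1 reads c1=0 → after 2×micro: 0; S2 reads c1=0 → after 1×micro: 3 ⇒ (c0=1509/32, c1=0, c2=3)
macro 7: S0 reads c2=3 → after 1×micro: 4719/64; S1 reads c1=0 → after 2×micro: 0; S2 reads c1=0 → after 1×micro: 3 ⇒ (c0=4719/64, c1=0, c2=3)
macro 8: S0 reads c2=3 → after 1×micro: 14541/128; S1 reads c1=0 → after 2×micro: 0; S2 reads c1=0 → after 1×micro: 3 ⇒ (c0=14541/128, c1=0, c2=3)
macro 9: S0 reads c2=3 → after 1×micro: 44391/256; S1 reads c1=0 → after 2×micro: 0; S2 reads c1=0 → after 1×micro: 3 ⇒ (c0=44391/256, c1=0, c2=3)
macro 10: S0 reads c2=3 → after 1×micro: 134709/512; S1 reads c1=0 → after 2×micro: 0; S2 reads c1=0 → after 1×micro: 3 ⇒ (c0=134709/512, c1=0, c2=3)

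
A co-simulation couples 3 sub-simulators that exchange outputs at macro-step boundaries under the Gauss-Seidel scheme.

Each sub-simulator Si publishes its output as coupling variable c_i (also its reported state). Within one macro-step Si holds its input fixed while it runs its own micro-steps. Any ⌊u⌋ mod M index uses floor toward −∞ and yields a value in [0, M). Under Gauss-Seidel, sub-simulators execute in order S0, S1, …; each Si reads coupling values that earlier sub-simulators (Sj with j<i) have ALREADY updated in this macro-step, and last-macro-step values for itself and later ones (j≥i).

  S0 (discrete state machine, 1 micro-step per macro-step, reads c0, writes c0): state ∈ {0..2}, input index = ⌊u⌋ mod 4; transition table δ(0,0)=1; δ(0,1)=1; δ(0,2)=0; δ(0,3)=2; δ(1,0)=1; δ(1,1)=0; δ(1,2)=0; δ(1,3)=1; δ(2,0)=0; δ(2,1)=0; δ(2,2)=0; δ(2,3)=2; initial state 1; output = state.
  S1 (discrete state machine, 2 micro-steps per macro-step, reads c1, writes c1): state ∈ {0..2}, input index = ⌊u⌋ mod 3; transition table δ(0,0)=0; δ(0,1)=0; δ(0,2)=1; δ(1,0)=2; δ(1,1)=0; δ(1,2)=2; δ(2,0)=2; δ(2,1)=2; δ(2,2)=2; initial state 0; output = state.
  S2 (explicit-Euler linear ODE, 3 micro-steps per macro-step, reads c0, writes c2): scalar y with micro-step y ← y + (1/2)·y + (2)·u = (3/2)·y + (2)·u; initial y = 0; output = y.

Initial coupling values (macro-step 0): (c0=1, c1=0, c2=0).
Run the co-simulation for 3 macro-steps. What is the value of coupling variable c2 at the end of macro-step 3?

macro 1: S0 reads c0=1 → after 1×micro: 0; S1 reads c1=0 → after 2×micro: 0; S2 reads c0=0 → after 3×micro: 0 ⇒ (c0=0, c1=0, c2=0)
macro 2: S0 reads c0=0 → after 1×micro: 1; S1 reads c1=0 → after 2×micro: 0; S2 reads c0=1 → after 3×micro: 19/2 ⇒ (c0=1, c1=0, c2=19/2)
macro 3: S0 reads c0=1 → after 1×micro: 0; S1 reads c1=0 → after 2×micro: 0; S2 reads c0=0 → after 3×micro: 513/16 ⇒ (c0=0, c1=0, c2=513/16)

c2 at macro-step 3 = 513/16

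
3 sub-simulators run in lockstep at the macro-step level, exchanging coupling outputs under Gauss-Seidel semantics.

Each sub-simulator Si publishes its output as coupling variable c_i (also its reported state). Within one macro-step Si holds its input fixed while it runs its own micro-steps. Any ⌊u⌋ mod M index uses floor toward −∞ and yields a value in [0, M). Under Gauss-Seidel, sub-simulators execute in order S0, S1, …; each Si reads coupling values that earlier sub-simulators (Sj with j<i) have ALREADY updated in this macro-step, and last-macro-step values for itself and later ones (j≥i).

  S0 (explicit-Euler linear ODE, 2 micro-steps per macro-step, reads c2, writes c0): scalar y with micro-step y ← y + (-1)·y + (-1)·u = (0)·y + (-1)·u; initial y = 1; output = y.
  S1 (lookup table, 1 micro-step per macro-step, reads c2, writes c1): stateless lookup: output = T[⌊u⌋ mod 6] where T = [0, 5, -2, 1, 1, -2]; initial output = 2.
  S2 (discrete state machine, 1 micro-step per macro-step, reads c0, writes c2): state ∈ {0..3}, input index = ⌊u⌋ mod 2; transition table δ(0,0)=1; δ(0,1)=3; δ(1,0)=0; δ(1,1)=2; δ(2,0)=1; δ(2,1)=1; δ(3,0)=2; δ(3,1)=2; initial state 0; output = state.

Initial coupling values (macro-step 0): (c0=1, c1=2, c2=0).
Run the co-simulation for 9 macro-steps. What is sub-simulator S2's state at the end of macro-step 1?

macro 1: S0 reads c2=0 → after 2×micro: 0; S1 reads c2=0 → after 1×micro: 0; S2 reads c0=0 → after 1×micro: 1 ⇒ (c0=0, c1=0, c2=1)
macro 2: S0 reads c2=1 → after 2×micro: -1; S1 reads c2=1 → after 1×micro: 5; S2 reads c0=-1 → after 1×micro: 2 ⇒ (c0=-1, c1=5, c2=2)
macro 3: S0 reads c2=2 → after 2×micro: -2; S1 reads c2=2 → after 1×micro: -2; S2 reads c0=-2 → after 1×micro: 1 ⇒ (c0=-2, c1=-2, c2=1)
macro 4: S0 reads c2=1 → after 2×micro: -1; S1 reads c2=1 → after 1×micro: 5; S2 reads c0=-1 → after 1×micro: 2 ⇒ (c0=-1, c1=5, c2=2)
macro 5: S0 reads c2=2 → after 2×micro: -2; S1 reads c2=2 → after 1×micro: -2; S2 reads c0=-2 → after 1×micro: 1 ⇒ (c0=-2, c1=-2, c2=1)
macro 6: S0 reads c2=1 → after 2×micro: -1; S1 reads c2=1 → after 1×micro: 5; S2 reads c0=-1 → after 1×micro: 2 ⇒ (c0=-1, c1=5, c2=2)
macro 7: S0 reads c2=2 → after 2×micro: -2; S1 reads c2=2 → after 1×micro: -2; S2 reads c0=-2 → after 1×micro: 1 ⇒ (c0=-2, c1=-2, c2=1)
macro 8: S0 reads c2=1 → after 2×micro: -1; S1 reads c2=1 → after 1×micro: 5; S2 reads c0=-1 → after 1×micro: 2 ⇒ (c0=-1, c1=5, c2=2)
macro 9: S0 reads c2=2 → after 2×micro: -2; S1 reads c2=2 → after 1×micro: -2; S2 reads c0=-2 → after 1×micro: 1 ⇒ (c0=-2, c1=-2, c2=1)

S2 state at macro-step 1 = 1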